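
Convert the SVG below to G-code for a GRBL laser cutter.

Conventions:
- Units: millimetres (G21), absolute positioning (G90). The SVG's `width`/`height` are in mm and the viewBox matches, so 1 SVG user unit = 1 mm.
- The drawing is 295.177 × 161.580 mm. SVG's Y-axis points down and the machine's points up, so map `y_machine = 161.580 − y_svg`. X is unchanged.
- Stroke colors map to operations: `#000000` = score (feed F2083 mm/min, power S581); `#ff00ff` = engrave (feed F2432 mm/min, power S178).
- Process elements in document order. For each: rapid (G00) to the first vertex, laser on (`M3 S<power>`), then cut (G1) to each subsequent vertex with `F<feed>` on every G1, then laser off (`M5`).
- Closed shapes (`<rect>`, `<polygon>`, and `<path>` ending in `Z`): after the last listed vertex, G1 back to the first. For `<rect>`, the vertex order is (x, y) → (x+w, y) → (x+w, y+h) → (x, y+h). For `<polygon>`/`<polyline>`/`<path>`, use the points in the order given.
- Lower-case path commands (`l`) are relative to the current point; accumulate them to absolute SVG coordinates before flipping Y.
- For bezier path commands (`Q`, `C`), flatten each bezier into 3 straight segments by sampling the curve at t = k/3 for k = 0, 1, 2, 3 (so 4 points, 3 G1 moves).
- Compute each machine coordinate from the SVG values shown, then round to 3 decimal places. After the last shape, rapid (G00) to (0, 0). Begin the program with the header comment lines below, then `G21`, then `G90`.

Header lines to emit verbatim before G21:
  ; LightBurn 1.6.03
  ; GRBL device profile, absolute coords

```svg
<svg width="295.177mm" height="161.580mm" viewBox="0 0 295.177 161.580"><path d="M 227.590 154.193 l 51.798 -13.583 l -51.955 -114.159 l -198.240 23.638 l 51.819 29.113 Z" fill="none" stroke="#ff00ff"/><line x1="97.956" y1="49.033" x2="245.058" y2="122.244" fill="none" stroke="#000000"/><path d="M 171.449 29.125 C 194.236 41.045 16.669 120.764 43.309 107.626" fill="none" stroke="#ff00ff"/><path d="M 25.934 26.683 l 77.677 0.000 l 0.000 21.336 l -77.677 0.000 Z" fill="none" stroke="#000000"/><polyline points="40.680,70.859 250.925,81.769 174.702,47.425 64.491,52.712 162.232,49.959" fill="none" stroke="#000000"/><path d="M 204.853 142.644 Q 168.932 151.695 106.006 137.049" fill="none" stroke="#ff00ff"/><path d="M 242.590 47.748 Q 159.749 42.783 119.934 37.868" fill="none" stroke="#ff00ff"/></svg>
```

; LightBurn 1.6.03
; GRBL device profile, absolute coords
G21
G90
G00 X227.590 Y7.387
M3 S178
G1 X279.388 Y20.970 F2432
G1 X227.433 Y135.129 F2432
G1 X29.193 Y111.491 F2432
G1 X81.012 Y82.378 F2432
G1 X227.590 Y7.387 F2432
M5
G00 X97.956 Y112.547
M3 S581
G1 X245.058 Y39.336 F2083
M5
G00 X171.449 Y132.455
M3 S178
G1 X142.435 Y103.886 F2432
G1 X69.754 Y65.818 F2432
G1 X43.309 Y53.954 F2432
M5
G00 X25.934 Y134.897
M3 S581
G1 X103.611 Y134.897 F2083
G1 X103.611 Y113.561 F2083
G1 X25.934 Y113.561 F2083
G1 X25.934 Y134.897 F2083
M5
G00 X40.680 Y90.721
M3 S581
G1 X250.925 Y79.811 F2083
G1 X174.702 Y114.155 F2083
G1 X64.491 Y108.868 F2083
G1 X162.232 Y111.621 F2083
M5
G00 X204.853 Y18.936
M3 S178
G1 X177.905 Y15.535 F2432
G1 X144.956 Y17.400 F2432
G1 X106.006 Y24.531 F2432
M5
G00 X242.590 Y113.832
M3 S178
G1 X192.143 Y117.136 F2432
G1 X151.258 Y120.430 F2432
G1 X119.934 Y123.712 F2432
M5
G00 X0.000 Y0.000

1 u = 1 mm; y_m = 161.580 − y.

[1] `<path>` closed polygon, #ff00ff→engrave S178 F2432: (227.590,7.387) → (279.388,20.970) → (227.433,135.129) → (29.193,111.491) → (81.012,82.378) → (227.590,7.387) (closed)

[2] `<line>` line segment, #000000→score S581 F2083: (97.956,112.547) → (245.058,39.336)

[3] `<path>` cubic bezier, #ff00ff→engrave S178 F2432: (171.449,132.455) → (142.435,103.886) → (69.754,65.818) → (43.309,53.954)

[4] `<path>` rectangle, #000000→score S581 F2083: (25.934,134.897) → (103.611,134.897) → (103.611,113.561) → (25.934,113.561) → (25.934,134.897) (closed)

[5] `<polyline>` open polyline, #000000→score S581 F2083: (40.680,90.721) → (250.925,79.811) → (174.702,114.155) → (64.491,108.868) → (162.232,111.621)

[6] `<path>` quadratic bezier, #ff00ff→engrave S178 F2432: (204.853,18.936) → (177.905,15.535) → (144.956,17.400) → (106.006,24.531)

[7] `<path>` quadratic bezier, #ff00ff→engrave S178 F2432: (242.590,113.832) → (192.143,117.136) → (151.258,120.430) → (119.934,123.712)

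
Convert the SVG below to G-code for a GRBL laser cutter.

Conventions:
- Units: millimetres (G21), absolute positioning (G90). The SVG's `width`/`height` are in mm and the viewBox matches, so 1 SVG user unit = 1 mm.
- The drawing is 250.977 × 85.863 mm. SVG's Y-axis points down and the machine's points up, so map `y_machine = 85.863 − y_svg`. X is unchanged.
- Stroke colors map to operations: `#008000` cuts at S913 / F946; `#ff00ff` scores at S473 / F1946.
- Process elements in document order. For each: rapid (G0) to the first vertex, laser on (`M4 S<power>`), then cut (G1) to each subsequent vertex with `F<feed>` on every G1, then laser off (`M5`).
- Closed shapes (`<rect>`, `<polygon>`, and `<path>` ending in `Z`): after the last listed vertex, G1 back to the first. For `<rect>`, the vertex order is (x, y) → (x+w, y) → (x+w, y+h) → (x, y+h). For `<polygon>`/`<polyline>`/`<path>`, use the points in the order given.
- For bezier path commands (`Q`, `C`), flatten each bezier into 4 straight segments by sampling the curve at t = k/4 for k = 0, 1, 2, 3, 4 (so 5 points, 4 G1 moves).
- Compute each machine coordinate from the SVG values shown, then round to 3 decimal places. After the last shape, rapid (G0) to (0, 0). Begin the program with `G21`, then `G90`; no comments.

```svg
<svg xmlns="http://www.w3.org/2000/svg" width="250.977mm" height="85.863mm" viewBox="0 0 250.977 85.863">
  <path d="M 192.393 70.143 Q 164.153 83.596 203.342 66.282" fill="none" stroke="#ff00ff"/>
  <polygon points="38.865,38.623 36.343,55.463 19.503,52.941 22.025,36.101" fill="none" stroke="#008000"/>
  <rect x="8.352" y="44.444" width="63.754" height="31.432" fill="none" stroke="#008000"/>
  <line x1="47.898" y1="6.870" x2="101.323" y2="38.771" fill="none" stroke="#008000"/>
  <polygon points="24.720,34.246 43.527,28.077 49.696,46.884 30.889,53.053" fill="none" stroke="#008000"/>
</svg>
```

viewBox `0 0 250.977 85.863` with mm width/height → 1 unit = 1 mm. Flip: y_m = 85.863 − y_svg.

**Shape 1** — `<path>` quadratic bezier, stroke `#ff00ff` → score (S473, F1946). Control points (SVG): P0=(192.393,70.143), P1=(164.153,83.596), P2=(203.342,66.282); sampled at t=k/4. Machine vertices: (192.393,15.720) → (182.487,10.916) → (181.010,9.959) → (187.962,12.847) → (203.342,19.581). Open path.

**Shape 2** — `<polygon>` regular polygon, stroke `#008000` → cut (S913, F946). Machine vertices: (38.865,47.240) → (36.343,30.400) → (19.503,32.922) → (22.025,49.762) → (38.865,47.240). Closed: final G1 returns to the first vertex.

**Shape 3** — `<rect>` rectangle, stroke `#008000` → cut (S913, F946). Machine vertices: (8.352,41.419) → (72.106,41.419) → (72.106,9.987) → (8.352,9.987) → (8.352,41.419). Closed: final G1 returns to the first vertex.

**Shape 4** — `<line>` line segment, stroke `#008000` → cut (S913, F946). Machine vertices: (47.898,78.993) → (101.323,47.092). Open path.

**Shape 5** — `<polygon>` regular polygon, stroke `#008000` → cut (S913, F946). Machine vertices: (24.720,51.617) → (43.527,57.786) → (49.696,38.979) → (30.889,32.810) → (24.720,51.617). Closed: final G1 returns to the first vertex.

G21
G90
G0 X192.393 Y15.720
M4 S473
G1 X182.487 Y10.916 F1946
G1 X181.010 Y9.959 F1946
G1 X187.962 Y12.847 F1946
G1 X203.342 Y19.581 F1946
M5
G0 X38.865 Y47.240
M4 S913
G1 X36.343 Y30.400 F946
G1 X19.503 Y32.922 F946
G1 X22.025 Y49.762 F946
G1 X38.865 Y47.240 F946
M5
G0 X8.352 Y41.419
M4 S913
G1 X72.106 Y41.419 F946
G1 X72.106 Y9.987 F946
G1 X8.352 Y9.987 F946
G1 X8.352 Y41.419 F946
M5
G0 X47.898 Y78.993
M4 S913
G1 X101.323 Y47.092 F946
M5
G0 X24.720 Y51.617
M4 S913
G1 X43.527 Y57.786 F946
G1 X49.696 Y38.979 F946
G1 X30.889 Y32.810 F946
G1 X24.720 Y51.617 F946
M5
G0 X0.000 Y0.000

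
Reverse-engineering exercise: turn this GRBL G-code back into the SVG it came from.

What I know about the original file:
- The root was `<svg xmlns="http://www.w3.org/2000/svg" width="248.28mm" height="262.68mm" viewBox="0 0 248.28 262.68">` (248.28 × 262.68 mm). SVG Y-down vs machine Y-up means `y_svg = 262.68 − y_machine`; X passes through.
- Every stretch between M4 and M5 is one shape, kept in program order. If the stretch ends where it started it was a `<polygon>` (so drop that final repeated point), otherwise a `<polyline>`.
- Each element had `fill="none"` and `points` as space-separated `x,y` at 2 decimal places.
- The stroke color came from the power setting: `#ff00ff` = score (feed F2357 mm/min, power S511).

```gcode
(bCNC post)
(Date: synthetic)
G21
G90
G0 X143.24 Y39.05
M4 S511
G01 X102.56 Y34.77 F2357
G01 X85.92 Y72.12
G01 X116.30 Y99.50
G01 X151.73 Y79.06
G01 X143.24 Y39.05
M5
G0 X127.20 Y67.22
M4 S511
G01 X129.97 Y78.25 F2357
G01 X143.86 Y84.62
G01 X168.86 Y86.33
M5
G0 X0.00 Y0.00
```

<svg xmlns="http://www.w3.org/2000/svg" width="248.28mm" height="262.68mm" viewBox="0 0 248.28 262.68">
  <polygon points="143.24,223.63 102.56,227.91 85.92,190.56 116.30,163.18 151.73,183.62" fill="none" stroke="#ff00ff"/>
  <polyline points="127.20,195.46 129.97,184.43 143.86,178.06 168.86,176.35" fill="none" stroke="#ff00ff"/>
</svg>

Each laser-on run becomes one SVG element. Flip Y back into SVG space with y_svg = 262.68 − y_machine. Every run uses S511, so all elements get stroke `#ff00ff` (score).

Run 1: The run returns to its start, so emit a `<polygon>` with points (Y-flipped): 143.24,223.63 102.56,227.91 85.92,190.56 116.30,163.18 151.73,183.62.

Run 2: The run is open, so emit a `<polyline>` with points (Y-flipped): 127.20,195.46 129.97,184.43 143.86,178.06 168.86,176.35.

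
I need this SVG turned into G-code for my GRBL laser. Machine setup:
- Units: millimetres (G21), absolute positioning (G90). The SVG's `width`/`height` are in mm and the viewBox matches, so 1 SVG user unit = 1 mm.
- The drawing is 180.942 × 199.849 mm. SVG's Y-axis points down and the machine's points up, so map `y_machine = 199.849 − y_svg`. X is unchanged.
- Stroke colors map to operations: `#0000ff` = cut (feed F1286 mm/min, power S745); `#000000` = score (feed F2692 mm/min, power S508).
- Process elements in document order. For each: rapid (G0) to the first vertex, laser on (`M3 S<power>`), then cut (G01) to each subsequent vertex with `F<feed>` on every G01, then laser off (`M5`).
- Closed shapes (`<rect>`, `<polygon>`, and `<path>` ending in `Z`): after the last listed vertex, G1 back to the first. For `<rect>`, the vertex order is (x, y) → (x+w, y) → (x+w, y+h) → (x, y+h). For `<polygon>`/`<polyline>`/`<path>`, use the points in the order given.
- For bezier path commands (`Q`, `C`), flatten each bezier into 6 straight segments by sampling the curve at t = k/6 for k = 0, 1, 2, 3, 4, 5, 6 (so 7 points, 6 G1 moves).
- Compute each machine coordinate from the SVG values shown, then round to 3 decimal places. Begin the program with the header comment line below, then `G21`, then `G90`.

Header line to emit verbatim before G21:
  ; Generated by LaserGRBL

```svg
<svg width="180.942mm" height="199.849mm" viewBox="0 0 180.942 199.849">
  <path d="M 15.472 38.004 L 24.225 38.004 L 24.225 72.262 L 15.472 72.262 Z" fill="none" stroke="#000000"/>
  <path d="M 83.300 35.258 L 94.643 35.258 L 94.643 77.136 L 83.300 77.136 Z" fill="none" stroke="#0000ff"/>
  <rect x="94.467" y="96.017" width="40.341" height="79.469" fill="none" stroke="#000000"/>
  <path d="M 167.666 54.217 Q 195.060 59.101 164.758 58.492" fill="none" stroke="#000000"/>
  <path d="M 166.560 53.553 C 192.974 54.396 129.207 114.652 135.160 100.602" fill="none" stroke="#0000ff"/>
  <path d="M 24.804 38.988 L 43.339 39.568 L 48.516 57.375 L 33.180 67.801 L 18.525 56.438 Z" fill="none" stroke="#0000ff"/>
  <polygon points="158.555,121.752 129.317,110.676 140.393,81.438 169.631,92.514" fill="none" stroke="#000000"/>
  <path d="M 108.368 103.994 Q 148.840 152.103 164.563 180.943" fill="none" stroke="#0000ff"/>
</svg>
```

1 u = 1 mm; y_m = 199.849 − y.

[1] `<path>` rectangle, #000000→score S508 F2692: (15.472,161.845) → (24.225,161.845) → (24.225,127.587) → (15.472,127.587) → (15.472,161.845) (closed)

[2] `<path>` rectangle, #0000ff→cut S745 F1286: (83.300,164.591) → (94.643,164.591) → (94.643,122.713) → (83.300,122.713) → (83.300,164.591) (closed)

[3] `<rect>` rectangle, #000000→score S508 F2692: (94.467,103.832) → (134.808,103.832) → (134.808,24.363) → (94.467,24.363) → (94.467,103.832) (closed)

[4] `<path>` quadratic bezier, #000000→score S508 F2692: (167.666,145.632) → (175.195,144.157) → (179.518,142.986) → (180.636,142.121) → (178.549,141.561) → (173.256,141.307) → (164.758,141.357)

[5] `<path>` cubic bezier, #0000ff→cut S745 F1286: (166.560,146.296) → (172.992,141.542) → (168.836,130.601) → (158.533,117.187) → (146.525,105.013) → (137.253,97.795) → (135.160,99.247)

[6] `<path>` regular polygon, #0000ff→cut S745 F1286: (24.804,160.861) → (43.339,160.281) → (48.516,142.474) → (33.180,132.048) → (18.525,143.411) → (24.804,160.861) (closed)

[7] `<polygon>` regular polygon, #000000→score S508 F2692: (158.555,78.097) → (129.317,89.173) → (140.393,118.411) → (169.631,107.335) → (158.555,78.097) (closed)

[8] `<path>` quadratic bezier, #0000ff→cut S745 F1286: (108.368,95.855) → (121.171,80.354) → (132.599,65.923) → (142.653,52.563) → (151.331,40.274) → (158.635,29.055) → (164.563,18.906)

; Generated by LaserGRBL
G21
G90
G0 X15.472 Y161.845
M3 S508
G01 X24.225 Y161.845 F2692
G01 X24.225 Y127.587 F2692
G01 X15.472 Y127.587 F2692
G01 X15.472 Y161.845 F2692
M5
G0 X83.300 Y164.591
M3 S745
G01 X94.643 Y164.591 F1286
G01 X94.643 Y122.713 F1286
G01 X83.300 Y122.713 F1286
G01 X83.300 Y164.591 F1286
M5
G0 X94.467 Y103.832
M3 S508
G01 X134.808 Y103.832 F2692
G01 X134.808 Y24.363 F2692
G01 X94.467 Y24.363 F2692
G01 X94.467 Y103.832 F2692
M5
G0 X167.666 Y145.632
M3 S508
G01 X175.195 Y144.157 F2692
G01 X179.518 Y142.986 F2692
G01 X180.636 Y142.121 F2692
G01 X178.549 Y141.561 F2692
G01 X173.256 Y141.307 F2692
G01 X164.758 Y141.357 F2692
M5
G0 X166.560 Y146.296
M3 S745
G01 X172.992 Y141.542 F1286
G01 X168.836 Y130.601 F1286
G01 X158.533 Y117.187 F1286
G01 X146.525 Y105.013 F1286
G01 X137.253 Y97.795 F1286
G01 X135.160 Y99.247 F1286
M5
G0 X24.804 Y160.861
M3 S745
G01 X43.339 Y160.281 F1286
G01 X48.516 Y142.474 F1286
G01 X33.180 Y132.048 F1286
G01 X18.525 Y143.411 F1286
G01 X24.804 Y160.861 F1286
M5
G0 X158.555 Y78.097
M3 S508
G01 X129.317 Y89.173 F2692
G01 X140.393 Y118.411 F2692
G01 X169.631 Y107.335 F2692
G01 X158.555 Y78.097 F2692
M5
G0 X108.368 Y95.855
M3 S745
G01 X121.171 Y80.354 F1286
G01 X132.599 Y65.923 F1286
G01 X142.653 Y52.563 F1286
G01 X151.331 Y40.274 F1286
G01 X158.635 Y29.055 F1286
G01 X164.563 Y18.906 F1286
M5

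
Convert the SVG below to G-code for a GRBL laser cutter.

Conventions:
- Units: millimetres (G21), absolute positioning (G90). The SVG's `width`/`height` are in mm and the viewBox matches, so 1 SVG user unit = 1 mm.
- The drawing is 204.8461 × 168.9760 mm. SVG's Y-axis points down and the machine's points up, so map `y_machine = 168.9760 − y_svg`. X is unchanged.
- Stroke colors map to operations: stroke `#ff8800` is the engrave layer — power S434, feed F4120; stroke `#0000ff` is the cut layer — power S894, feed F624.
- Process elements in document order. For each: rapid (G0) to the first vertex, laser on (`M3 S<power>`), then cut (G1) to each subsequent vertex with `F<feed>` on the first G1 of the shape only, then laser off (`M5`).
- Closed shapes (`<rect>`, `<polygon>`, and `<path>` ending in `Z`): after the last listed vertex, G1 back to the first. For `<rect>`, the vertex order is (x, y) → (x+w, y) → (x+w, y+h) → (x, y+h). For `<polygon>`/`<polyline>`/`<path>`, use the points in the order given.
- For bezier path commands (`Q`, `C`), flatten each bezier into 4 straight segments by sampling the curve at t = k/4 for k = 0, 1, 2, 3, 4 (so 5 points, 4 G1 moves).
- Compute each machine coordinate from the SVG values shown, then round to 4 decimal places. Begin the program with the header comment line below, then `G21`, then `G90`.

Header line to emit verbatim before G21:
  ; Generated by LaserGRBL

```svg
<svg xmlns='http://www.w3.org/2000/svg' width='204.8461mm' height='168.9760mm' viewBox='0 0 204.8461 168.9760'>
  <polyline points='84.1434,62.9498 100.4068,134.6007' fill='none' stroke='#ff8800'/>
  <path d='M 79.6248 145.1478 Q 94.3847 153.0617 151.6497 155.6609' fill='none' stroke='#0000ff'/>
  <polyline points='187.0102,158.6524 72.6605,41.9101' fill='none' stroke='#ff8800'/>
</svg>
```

Since the viewBox matches the mm dimensions, user units are millimetres directly. The only transform is the Y-flip y_m = 168.9760 − y_svg.

Shape 1 is a line segment drawn with `<polyline>`. Its stroke #ff8800 means engrave at S434, F4120. After flipping Y the toolpath is (84.1434,106.0262) → (100.4068,34.3753).

Shape 2 is a quadratic bezier drawn with `<path>`. Its stroke #0000ff means cut at S894, F624. After flipping Y the toolpath is (79.6248,23.8282) → (89.6613,20.2034) → (105.0110,17.2430) → (125.6738,14.9469) → (151.6497,13.3151).

Shape 3 is a line segment drawn with `<polyline>`. Its stroke #ff8800 means engrave at S434, F4120. After flipping Y the toolpath is (187.0102,10.3236) → (72.6605,127.0659).

; Generated by LaserGRBL
G21
G90
G0 X84.1434 Y106.0262
M3 S434
G1 X100.4068 Y34.3753 F4120
M5
G0 X79.6248 Y23.8282
M3 S894
G1 X89.6613 Y20.2034 F624
G1 X105.0110 Y17.2430
G1 X125.6738 Y14.9469
G1 X151.6497 Y13.3151
M5
G0 X187.0102 Y10.3236
M3 S434
G1 X72.6605 Y127.0659 F4120
M5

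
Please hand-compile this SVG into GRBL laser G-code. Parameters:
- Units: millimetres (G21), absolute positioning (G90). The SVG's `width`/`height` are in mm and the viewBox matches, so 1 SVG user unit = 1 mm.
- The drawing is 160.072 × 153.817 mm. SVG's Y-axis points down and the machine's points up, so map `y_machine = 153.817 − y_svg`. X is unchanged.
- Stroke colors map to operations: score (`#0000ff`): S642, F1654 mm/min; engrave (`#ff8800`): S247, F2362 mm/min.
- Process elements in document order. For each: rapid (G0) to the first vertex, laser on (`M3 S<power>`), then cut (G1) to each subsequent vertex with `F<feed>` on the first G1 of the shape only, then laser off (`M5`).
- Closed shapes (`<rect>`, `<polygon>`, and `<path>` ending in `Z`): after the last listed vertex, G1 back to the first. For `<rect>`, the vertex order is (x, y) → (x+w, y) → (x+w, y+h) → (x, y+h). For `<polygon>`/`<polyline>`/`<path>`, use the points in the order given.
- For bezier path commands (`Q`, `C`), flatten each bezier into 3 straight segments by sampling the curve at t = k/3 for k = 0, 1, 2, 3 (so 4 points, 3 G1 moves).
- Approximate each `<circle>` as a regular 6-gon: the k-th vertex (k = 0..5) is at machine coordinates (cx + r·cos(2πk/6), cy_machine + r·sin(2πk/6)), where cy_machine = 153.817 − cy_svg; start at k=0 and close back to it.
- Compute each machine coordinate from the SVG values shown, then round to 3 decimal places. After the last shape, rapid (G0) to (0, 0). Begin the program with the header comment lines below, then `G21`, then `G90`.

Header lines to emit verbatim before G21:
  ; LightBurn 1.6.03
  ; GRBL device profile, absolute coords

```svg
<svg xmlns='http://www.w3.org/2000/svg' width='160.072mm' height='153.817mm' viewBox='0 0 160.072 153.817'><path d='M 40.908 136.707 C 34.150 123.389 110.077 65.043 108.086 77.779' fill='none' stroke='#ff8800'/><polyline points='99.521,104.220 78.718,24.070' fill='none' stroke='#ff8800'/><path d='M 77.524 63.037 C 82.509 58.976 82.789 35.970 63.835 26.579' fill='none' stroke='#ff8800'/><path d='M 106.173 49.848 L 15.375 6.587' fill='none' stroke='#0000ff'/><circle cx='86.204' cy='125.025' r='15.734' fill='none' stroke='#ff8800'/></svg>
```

; LightBurn 1.6.03
; GRBL device profile, absolute coords
G21
G90
G0 X40.908 Y17.110
M3 S247
G1 X55.763 Y41.137 F2362
G1 X90.053 Y69.380
G1 X108.086 Y76.038
M5
G0 X99.521 Y49.597
M3 S247
G1 X78.718 Y129.747 F2362
M5
G0 X77.524 Y90.780
M3 S247
G1 X80.403 Y99.950 F2362
G1 X76.916 Y114.515
G1 X63.835 Y127.238
M5
G0 X106.173 Y103.969
M3 S642
G1 X15.375 Y147.230 F1654
M5
G0 X101.938 Y28.792
M3 S247
G1 X94.071 Y42.418 F2362
G1 X78.337 Y42.418
G1 X70.470 Y28.792
G1 X78.337 Y15.166
G1 X94.071 Y15.166
G1 X101.938 Y28.792
M5
G0 X0.000 Y0.000

1 u = 1 mm; y_m = 153.817 − y.

[1] `<path>` cubic bezier, #ff8800→engrave S247 F2362: (40.908,17.110) → (55.763,41.137) → (90.053,69.380) → (108.086,76.038)

[2] `<polyline>` line segment, #ff8800→engrave S247 F2362: (99.521,49.597) → (78.718,129.747)

[3] `<path>` cubic bezier, #ff8800→engrave S247 F2362: (77.524,90.780) → (80.403,99.950) → (76.916,114.515) → (63.835,127.238)

[4] `<path>` line segment, #0000ff→score S642 F1654: (106.173,103.969) → (15.375,147.230)

[5] `<circle>` circle, #ff8800→engrave S247 F2362: (101.938,28.792) → (94.071,42.418) → (78.337,42.418) → (70.470,28.792) → (78.337,15.166) → (94.071,15.166) → (101.938,28.792) (closed)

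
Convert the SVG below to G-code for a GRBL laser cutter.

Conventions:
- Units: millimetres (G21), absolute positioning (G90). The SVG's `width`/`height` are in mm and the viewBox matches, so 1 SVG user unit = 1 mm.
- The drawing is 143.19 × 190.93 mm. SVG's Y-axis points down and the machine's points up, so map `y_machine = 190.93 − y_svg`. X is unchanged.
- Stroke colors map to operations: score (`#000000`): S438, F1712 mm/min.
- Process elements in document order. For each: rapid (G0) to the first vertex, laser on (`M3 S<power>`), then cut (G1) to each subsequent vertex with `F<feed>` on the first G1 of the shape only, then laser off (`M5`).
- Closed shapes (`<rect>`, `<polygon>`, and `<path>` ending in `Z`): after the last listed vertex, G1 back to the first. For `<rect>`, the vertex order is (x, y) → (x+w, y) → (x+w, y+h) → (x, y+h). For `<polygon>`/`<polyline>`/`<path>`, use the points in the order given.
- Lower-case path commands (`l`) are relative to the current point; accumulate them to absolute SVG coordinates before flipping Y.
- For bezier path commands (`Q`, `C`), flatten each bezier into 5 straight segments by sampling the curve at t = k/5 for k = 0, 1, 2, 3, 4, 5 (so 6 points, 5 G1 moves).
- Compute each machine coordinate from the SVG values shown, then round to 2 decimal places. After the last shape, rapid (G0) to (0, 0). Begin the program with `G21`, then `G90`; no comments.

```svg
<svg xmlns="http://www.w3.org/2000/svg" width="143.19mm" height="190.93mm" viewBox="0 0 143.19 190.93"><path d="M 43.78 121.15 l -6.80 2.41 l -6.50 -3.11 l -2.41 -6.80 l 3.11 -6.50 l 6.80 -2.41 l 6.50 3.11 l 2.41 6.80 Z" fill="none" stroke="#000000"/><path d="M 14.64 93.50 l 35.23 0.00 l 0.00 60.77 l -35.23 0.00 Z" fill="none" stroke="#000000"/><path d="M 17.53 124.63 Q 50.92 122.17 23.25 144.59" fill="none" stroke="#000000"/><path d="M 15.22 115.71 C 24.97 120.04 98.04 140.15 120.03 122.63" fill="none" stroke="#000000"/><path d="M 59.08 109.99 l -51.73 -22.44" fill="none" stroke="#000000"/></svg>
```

viewBox `0 0 143.19 190.93` with mm width/height → 1 unit = 1 mm. Flip: y_m = 190.93 − y_svg.

**Shape 1** — `<path>` regular polygon, stroke `#000000` → score (S438, F1712). Machine vertices: (43.78,69.78) → (36.98,67.37) → (30.48,70.48) → (28.07,77.28) → (31.18,83.78) → (37.98,86.19) → (44.48,83.08) → (46.89,76.28) → (43.78,69.78). Closed: final G1 returns to the first vertex.

**Shape 2** — `<path>` rectangle, stroke `#000000` → score (S438, F1712). Machine vertices: (14.64,97.43) → (49.87,97.43) → (49.87,36.66) → (14.64,36.66) → (14.64,97.43). Closed: final G1 returns to the first vertex.

**Shape 3** — `<path>` quadratic bezier, stroke `#000000` → score (S438, F1712). Control points (SVG): P0=(17.53,124.63), P1=(50.92,122.17), P2=(23.25,144.59); sampled at t=k/5. Machine vertices: (17.53,66.30) → (28.44,66.29) → (34.47,64.29) → (35.62,60.30) → (31.88,54.31) → (23.25,46.34). Open path.

**Shape 4** — `<path>` cubic bezier, stroke `#000000` → score (S438, F1712). Control points (SVG): P0=(15.22,115.71), P1=(24.97,120.04), P2=(98.04,140.15), P3=(120.03,122.63); sampled at t=k/5. Machine vertices: (15.22,75.22) → (27.75,71.16) → (49.99,65.87) → (76.45,61.92) → (101.62,61.88) → (120.03,68.30). Open path.

**Shape 5** — `<path>` line segment, stroke `#000000` → score (S438, F1712). Machine vertices: (59.08,80.94) → (7.35,103.38). Open path.

G21
G90
G0 X43.78 Y69.78
M3 S438
G1 X36.98 Y67.37 F1712
G1 X30.48 Y70.48
G1 X28.07 Y77.28
G1 X31.18 Y83.78
G1 X37.98 Y86.19
G1 X44.48 Y83.08
G1 X46.89 Y76.28
G1 X43.78 Y69.78
M5
G0 X14.64 Y97.43
M3 S438
G1 X49.87 Y97.43 F1712
G1 X49.87 Y36.66
G1 X14.64 Y36.66
G1 X14.64 Y97.43
M5
G0 X17.53 Y66.30
M3 S438
G1 X28.44 Y66.29 F1712
G1 X34.47 Y64.29
G1 X35.62 Y60.30
G1 X31.88 Y54.31
G1 X23.25 Y46.34
M5
G0 X15.22 Y75.22
M3 S438
G1 X27.75 Y71.16 F1712
G1 X49.99 Y65.87
G1 X76.45 Y61.92
G1 X101.62 Y61.88
G1 X120.03 Y68.30
M5
G0 X59.08 Y80.94
M3 S438
G1 X7.35 Y103.38 F1712
M5
G0 X0.00 Y0.00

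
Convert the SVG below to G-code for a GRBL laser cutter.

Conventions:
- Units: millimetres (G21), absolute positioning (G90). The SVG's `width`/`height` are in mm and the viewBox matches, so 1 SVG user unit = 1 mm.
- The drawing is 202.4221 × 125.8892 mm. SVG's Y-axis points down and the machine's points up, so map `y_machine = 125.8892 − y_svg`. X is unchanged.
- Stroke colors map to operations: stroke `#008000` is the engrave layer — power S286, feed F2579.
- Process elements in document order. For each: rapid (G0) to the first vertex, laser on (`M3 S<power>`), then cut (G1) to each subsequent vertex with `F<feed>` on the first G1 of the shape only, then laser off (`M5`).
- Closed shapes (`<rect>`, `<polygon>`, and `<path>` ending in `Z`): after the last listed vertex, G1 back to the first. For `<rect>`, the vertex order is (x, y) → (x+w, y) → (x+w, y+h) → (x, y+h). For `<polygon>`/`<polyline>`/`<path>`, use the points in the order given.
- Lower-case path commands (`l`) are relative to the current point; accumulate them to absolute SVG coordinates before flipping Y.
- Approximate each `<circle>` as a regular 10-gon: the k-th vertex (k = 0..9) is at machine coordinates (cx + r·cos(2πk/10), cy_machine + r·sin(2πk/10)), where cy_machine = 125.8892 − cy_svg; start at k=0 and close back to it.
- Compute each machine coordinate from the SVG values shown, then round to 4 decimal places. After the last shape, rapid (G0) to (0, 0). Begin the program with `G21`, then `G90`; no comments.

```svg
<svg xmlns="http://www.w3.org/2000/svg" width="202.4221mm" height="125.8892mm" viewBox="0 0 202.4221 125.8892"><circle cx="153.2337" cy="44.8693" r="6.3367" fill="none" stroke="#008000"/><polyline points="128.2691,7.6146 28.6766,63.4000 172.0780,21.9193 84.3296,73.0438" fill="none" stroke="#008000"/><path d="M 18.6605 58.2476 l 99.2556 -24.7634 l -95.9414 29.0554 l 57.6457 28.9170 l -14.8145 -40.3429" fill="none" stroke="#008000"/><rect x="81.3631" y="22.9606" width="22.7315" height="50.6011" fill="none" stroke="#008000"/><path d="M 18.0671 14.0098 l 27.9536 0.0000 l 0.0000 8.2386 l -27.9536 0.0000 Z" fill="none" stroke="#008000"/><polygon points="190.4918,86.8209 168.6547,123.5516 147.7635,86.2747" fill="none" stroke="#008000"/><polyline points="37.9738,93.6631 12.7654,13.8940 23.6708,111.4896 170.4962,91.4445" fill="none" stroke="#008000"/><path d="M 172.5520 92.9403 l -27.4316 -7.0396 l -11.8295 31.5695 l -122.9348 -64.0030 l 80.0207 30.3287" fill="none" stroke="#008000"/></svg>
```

Since the viewBox matches the mm dimensions, user units are millimetres directly. The only transform is the Y-flip y_m = 125.8892 − y_svg.

Shape 1 is a circle drawn with `<circle>`. Its stroke #008000 means engrave at S286, F2579. After flipping Y the toolpath is (159.5704,81.0199) → (158.3602,84.7445) → (155.1918,87.0465) → (151.2756,87.0465) → (148.1072,84.7445) → (146.8970,81.0199) → (148.1072,77.2953) → (151.2756,74.9933) → (155.1918,74.9933) → (158.3602,77.2953) → (159.5704,81.0199), returning to the start.

Shape 2 is a open polyline drawn with `<polyline>`. Its stroke #008000 means engrave at S286, F2579. After flipping Y the toolpath is (128.2691,118.2746) → (28.6766,62.4892) → (172.0780,103.9699) → (84.3296,52.8454).

Shape 3 is a open polyline drawn with `<path>`. Its stroke #008000 means engrave at S286, F2579. After flipping Y the toolpath is (18.6605,67.6416) → (117.9161,92.4050) → (21.9747,63.3496) → (79.6204,34.4326) → (64.8059,74.7755).

Shape 4 is a rectangle drawn with `<rect>`. Its stroke #008000 means engrave at S286, F2579. After flipping Y the toolpath is (81.3631,102.9286) → (104.0946,102.9286) → (104.0946,52.3275) → (81.3631,52.3275) → (81.3631,102.9286), returning to the start.

Shape 5 is a rectangle drawn with `<path>`. Its stroke #008000 means engrave at S286, F2579. After flipping Y the toolpath is (18.0671,111.8794) → (46.0207,111.8794) → (46.0207,103.6408) → (18.0671,103.6408) → (18.0671,111.8794), returning to the start.

Shape 6 is a regular polygon drawn with `<polygon>`. Its stroke #008000 means engrave at S286, F2579. After flipping Y the toolpath is (190.4918,39.0683) → (168.6547,2.3376) → (147.7635,39.6145) → (190.4918,39.0683), returning to the start.

Shape 7 is a open polyline drawn with `<polyline>`. Its stroke #008000 means engrave at S286, F2579. After flipping Y the toolpath is (37.9738,32.2261) → (12.7654,111.9952) → (23.6708,14.3996) → (170.4962,34.4447).

Shape 8 is a open polyline drawn with `<path>`. Its stroke #008000 means engrave at S286, F2579. After flipping Y the toolpath is (172.5520,32.9489) → (145.1204,39.9885) → (133.2909,8.4190) → (10.3561,72.4220) → (90.3768,42.0933).

G21
G90
G0 X159.5704 Y81.0199
M3 S286
G1 X158.3602 Y84.7445 F2579
G1 X155.1918 Y87.0465
G1 X151.2756 Y87.0465
G1 X148.1072 Y84.7445
G1 X146.8970 Y81.0199
G1 X148.1072 Y77.2953
G1 X151.2756 Y74.9933
G1 X155.1918 Y74.9933
G1 X158.3602 Y77.2953
G1 X159.5704 Y81.0199
M5
G0 X128.2691 Y118.2746
M3 S286
G1 X28.6766 Y62.4892 F2579
G1 X172.0780 Y103.9699
G1 X84.3296 Y52.8454
M5
G0 X18.6605 Y67.6416
M3 S286
G1 X117.9161 Y92.4050 F2579
G1 X21.9747 Y63.3496
G1 X79.6204 Y34.4326
G1 X64.8059 Y74.7755
M5
G0 X81.3631 Y102.9286
M3 S286
G1 X104.0946 Y102.9286 F2579
G1 X104.0946 Y52.3275
G1 X81.3631 Y52.3275
G1 X81.3631 Y102.9286
M5
G0 X18.0671 Y111.8794
M3 S286
G1 X46.0207 Y111.8794 F2579
G1 X46.0207 Y103.6408
G1 X18.0671 Y103.6408
G1 X18.0671 Y111.8794
M5
G0 X190.4918 Y39.0683
M3 S286
G1 X168.6547 Y2.3376 F2579
G1 X147.7635 Y39.6145
G1 X190.4918 Y39.0683
M5
G0 X37.9738 Y32.2261
M3 S286
G1 X12.7654 Y111.9952 F2579
G1 X23.6708 Y14.3996
G1 X170.4962 Y34.4447
M5
G0 X172.5520 Y32.9489
M3 S286
G1 X145.1204 Y39.9885 F2579
G1 X133.2909 Y8.4190
G1 X10.3561 Y72.4220
G1 X90.3768 Y42.0933
M5
G0 X0.0000 Y0.0000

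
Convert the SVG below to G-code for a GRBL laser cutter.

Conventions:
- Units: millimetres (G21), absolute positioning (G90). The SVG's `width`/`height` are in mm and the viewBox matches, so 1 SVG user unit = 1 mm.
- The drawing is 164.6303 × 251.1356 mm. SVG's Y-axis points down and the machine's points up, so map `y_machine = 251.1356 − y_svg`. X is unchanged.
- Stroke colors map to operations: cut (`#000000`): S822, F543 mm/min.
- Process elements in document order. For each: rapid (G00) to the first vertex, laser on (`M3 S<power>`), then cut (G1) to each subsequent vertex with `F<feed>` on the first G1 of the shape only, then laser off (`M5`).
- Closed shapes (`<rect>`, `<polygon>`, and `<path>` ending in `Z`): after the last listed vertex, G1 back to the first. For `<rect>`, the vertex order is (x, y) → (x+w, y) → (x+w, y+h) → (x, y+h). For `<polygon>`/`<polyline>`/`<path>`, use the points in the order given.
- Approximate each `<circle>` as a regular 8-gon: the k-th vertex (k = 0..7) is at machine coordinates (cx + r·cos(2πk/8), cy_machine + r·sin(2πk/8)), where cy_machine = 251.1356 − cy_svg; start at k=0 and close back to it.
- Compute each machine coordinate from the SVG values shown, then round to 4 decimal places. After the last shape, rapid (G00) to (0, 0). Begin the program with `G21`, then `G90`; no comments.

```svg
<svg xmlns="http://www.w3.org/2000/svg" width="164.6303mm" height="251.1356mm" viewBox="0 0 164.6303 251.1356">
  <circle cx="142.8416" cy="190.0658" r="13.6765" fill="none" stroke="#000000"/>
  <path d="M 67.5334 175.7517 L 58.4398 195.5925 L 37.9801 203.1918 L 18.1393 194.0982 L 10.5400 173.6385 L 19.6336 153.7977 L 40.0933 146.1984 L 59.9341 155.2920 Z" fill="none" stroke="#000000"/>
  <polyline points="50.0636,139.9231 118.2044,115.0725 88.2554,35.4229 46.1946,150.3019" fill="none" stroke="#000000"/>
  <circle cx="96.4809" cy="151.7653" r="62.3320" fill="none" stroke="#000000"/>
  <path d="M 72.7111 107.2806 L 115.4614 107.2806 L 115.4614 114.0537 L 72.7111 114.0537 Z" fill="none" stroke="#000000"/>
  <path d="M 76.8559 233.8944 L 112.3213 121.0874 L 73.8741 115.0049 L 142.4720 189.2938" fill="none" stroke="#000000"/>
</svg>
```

viewBox `0 0 164.6303 251.1356` with mm width/height → 1 unit = 1 mm. Flip: y_m = 251.1356 − y_svg.

**Shape 1** — `<circle>` circle, stroke `#000000` → cut (S822, F543). Machine vertices: (156.5181,61.0698) → (152.5123,70.7405) → (142.8416,74.7463) → (133.1709,70.7405) → (129.1651,61.0698) → (133.1709,51.3991) → (142.8416,47.3933) → (152.5123,51.3991) → (156.5181,61.0698). Closed: final G1 returns to the first vertex.

**Shape 2** — `<path>` regular polygon, stroke `#000000` → cut (S822, F543). Machine vertices: (67.5334,75.3839) → (58.4398,55.5431) → (37.9801,47.9438) → (18.1393,57.0374) → (10.5400,77.4971) → (19.6336,97.3379) → (40.0933,104.9372) → (59.9341,95.8436) → (67.5334,75.3839). Closed: final G1 returns to the first vertex.

**Shape 3** — `<polyline>` open polyline, stroke `#000000` → cut (S822, F543). Machine vertices: (50.0636,111.2125) → (118.2044,136.0631) → (88.2554,215.7127) → (46.1946,100.8337). Open path.

**Shape 4** — `<circle>` circle, stroke `#000000` → cut (S822, F543). Machine vertices: (158.8129,99.3703) → (140.5563,143.4457) → (96.4809,161.7023) → (52.4055,143.4457) → (34.1489,99.3703) → (52.4055,55.2949) → (96.4809,37.0383) → (140.5563,55.2949) → (158.8129,99.3703). Closed: final G1 returns to the first vertex.

**Shape 5** — `<path>` rectangle, stroke `#000000` → cut (S822, F543). Machine vertices: (72.7111,143.8550) → (115.4614,143.8550) → (115.4614,137.0819) → (72.7111,137.0819) → (72.7111,143.8550). Closed: final G1 returns to the first vertex.

**Shape 6** — `<path>` open polyline, stroke `#000000` → cut (S822, F543). Machine vertices: (76.8559,17.2412) → (112.3213,130.0482) → (73.8741,136.1307) → (142.4720,61.8418). Open path.

G21
G90
G00 X156.5181 Y61.0698
M3 S822
G1 X152.5123 Y70.7405 F543
G1 X142.8416 Y74.7463
G1 X133.1709 Y70.7405
G1 X129.1651 Y61.0698
G1 X133.1709 Y51.3991
G1 X142.8416 Y47.3933
G1 X152.5123 Y51.3991
G1 X156.5181 Y61.0698
M5
G00 X67.5334 Y75.3839
M3 S822
G1 X58.4398 Y55.5431 F543
G1 X37.9801 Y47.9438
G1 X18.1393 Y57.0374
G1 X10.5400 Y77.4971
G1 X19.6336 Y97.3379
G1 X40.0933 Y104.9372
G1 X59.9341 Y95.8436
G1 X67.5334 Y75.3839
M5
G00 X50.0636 Y111.2125
M3 S822
G1 X118.2044 Y136.0631 F543
G1 X88.2554 Y215.7127
G1 X46.1946 Y100.8337
M5
G00 X158.8129 Y99.3703
M3 S822
G1 X140.5563 Y143.4457 F543
G1 X96.4809 Y161.7023
G1 X52.4055 Y143.4457
G1 X34.1489 Y99.3703
G1 X52.4055 Y55.2949
G1 X96.4809 Y37.0383
G1 X140.5563 Y55.2949
G1 X158.8129 Y99.3703
M5
G00 X72.7111 Y143.8550
M3 S822
G1 X115.4614 Y143.8550 F543
G1 X115.4614 Y137.0819
G1 X72.7111 Y137.0819
G1 X72.7111 Y143.8550
M5
G00 X76.8559 Y17.2412
M3 S822
G1 X112.3213 Y130.0482 F543
G1 X73.8741 Y136.1307
G1 X142.4720 Y61.8418
M5
G00 X0.0000 Y0.0000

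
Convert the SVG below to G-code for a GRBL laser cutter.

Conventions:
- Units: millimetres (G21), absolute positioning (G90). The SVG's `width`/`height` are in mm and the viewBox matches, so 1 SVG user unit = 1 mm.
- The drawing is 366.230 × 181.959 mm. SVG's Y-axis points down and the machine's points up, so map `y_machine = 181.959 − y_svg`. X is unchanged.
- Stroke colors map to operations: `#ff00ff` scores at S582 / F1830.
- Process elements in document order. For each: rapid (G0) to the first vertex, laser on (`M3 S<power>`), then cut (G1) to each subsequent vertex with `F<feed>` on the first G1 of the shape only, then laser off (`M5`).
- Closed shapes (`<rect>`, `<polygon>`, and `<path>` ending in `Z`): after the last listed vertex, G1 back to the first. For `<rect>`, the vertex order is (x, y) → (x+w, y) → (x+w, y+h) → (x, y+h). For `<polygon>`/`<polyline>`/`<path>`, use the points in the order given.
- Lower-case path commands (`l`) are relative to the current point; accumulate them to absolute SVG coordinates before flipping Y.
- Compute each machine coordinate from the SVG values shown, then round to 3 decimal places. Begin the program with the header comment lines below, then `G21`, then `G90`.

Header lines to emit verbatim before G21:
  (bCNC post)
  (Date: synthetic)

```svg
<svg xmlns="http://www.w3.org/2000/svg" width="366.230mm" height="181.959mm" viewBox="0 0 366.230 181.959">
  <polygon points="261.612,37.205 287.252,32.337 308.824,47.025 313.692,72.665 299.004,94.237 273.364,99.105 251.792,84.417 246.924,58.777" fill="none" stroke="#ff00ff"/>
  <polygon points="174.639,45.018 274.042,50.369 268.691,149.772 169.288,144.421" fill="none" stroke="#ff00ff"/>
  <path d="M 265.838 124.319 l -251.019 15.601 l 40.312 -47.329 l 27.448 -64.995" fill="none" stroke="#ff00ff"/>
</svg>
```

viewBox `0 0 366.230 181.959` with mm width/height → 1 unit = 1 mm. Flip: y_m = 181.959 − y_svg.

**Shape 1** — `<polygon>` regular polygon, stroke `#ff00ff` → score (S582, F1830). Machine vertices: (261.612,144.754) → (287.252,149.622) → (308.824,134.934) → (313.692,109.294) → (299.004,87.722) → (273.364,82.854) → (251.792,97.542) → (246.924,123.182) → (261.612,144.754). Closed: final G1 returns to the first vertex.

**Shape 2** — `<polygon>` regular polygon, stroke `#ff00ff` → score (S582, F1830). Machine vertices: (174.639,136.941) → (274.042,131.590) → (268.691,32.187) → (169.288,37.538) → (174.639,136.941). Closed: final G1 returns to the first vertex.

**Shape 3** — `<path>` open polyline, stroke `#ff00ff` → score (S582, F1830). Machine vertices: (265.838,57.640) → (14.819,42.039) → (55.131,89.368) → (82.579,154.363). Open path.

(bCNC post)
(Date: synthetic)
G21
G90
G0 X261.612 Y144.754
M3 S582
G1 X287.252 Y149.622 F1830
G1 X308.824 Y134.934
G1 X313.692 Y109.294
G1 X299.004 Y87.722
G1 X273.364 Y82.854
G1 X251.792 Y97.542
G1 X246.924 Y123.182
G1 X261.612 Y144.754
M5
G0 X174.639 Y136.941
M3 S582
G1 X274.042 Y131.590 F1830
G1 X268.691 Y32.187
G1 X169.288 Y37.538
G1 X174.639 Y136.941
M5
G0 X265.838 Y57.640
M3 S582
G1 X14.819 Y42.039 F1830
G1 X55.131 Y89.368
G1 X82.579 Y154.363
M5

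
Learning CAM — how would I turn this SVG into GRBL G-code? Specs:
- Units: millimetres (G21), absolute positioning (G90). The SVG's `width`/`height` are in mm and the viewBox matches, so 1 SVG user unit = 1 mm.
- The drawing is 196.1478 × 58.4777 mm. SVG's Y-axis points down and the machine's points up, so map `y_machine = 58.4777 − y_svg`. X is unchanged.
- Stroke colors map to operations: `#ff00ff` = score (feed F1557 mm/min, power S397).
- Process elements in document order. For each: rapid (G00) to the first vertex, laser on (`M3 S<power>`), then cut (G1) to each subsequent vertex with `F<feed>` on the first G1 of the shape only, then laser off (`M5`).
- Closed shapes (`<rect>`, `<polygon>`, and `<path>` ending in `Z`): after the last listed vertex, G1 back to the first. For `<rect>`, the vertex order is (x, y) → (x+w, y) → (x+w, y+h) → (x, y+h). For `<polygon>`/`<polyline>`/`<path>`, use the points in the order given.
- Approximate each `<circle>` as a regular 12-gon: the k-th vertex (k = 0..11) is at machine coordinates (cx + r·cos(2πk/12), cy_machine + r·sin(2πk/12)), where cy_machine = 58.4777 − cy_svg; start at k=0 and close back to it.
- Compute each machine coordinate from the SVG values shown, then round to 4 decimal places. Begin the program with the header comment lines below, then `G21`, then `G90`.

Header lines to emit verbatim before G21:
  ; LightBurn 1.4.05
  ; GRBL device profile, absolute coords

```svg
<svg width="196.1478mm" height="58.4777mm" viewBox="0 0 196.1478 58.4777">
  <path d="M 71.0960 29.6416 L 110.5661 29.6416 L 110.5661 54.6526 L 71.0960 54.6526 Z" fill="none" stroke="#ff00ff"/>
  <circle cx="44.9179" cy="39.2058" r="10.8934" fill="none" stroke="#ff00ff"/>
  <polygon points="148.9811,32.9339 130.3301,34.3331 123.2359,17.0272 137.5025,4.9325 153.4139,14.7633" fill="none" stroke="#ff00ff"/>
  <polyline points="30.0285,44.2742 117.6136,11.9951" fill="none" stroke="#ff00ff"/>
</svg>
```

; LightBurn 1.4.05
; GRBL device profile, absolute coords
G21
G90
G00 X71.0960 Y28.8361
M3 S397
G1 X110.5661 Y28.8361 F1557
G1 X110.5661 Y3.8251
G1 X71.0960 Y3.8251
G1 X71.0960 Y28.8361
M5
G00 X55.8113 Y19.2719
M3 S397
G1 X54.3519 Y24.7186 F1557
G1 X50.3646 Y28.7059
G1 X44.9179 Y30.1653
G1 X39.4712 Y28.7059
G1 X35.4839 Y24.7186
G1 X34.0245 Y19.2719
G1 X35.4839 Y13.8252
G1 X39.4712 Y9.8379
G1 X44.9179 Y8.3785
G1 X50.3646 Y9.8379
G1 X54.3519 Y13.8252
G1 X55.8113 Y19.2719
M5
G00 X148.9811 Y25.5438
M3 S397
G1 X130.3301 Y24.1446 F1557
G1 X123.2359 Y41.4505
G1 X137.5025 Y53.5452
G1 X153.4139 Y43.7144
G1 X148.9811 Y25.5438
M5
G00 X30.0285 Y14.2035
M3 S397
G1 X117.6136 Y46.4826 F1557
M5

1 u = 1 mm; y_m = 58.4777 − y.

[1] `<path>` rectangle, #ff00ff→score S397 F1557: (71.0960,28.8361) → (110.5661,28.8361) → (110.5661,3.8251) → (71.0960,3.8251) → (71.0960,28.8361) (closed)

[2] `<circle>` circle, #ff00ff→score S397 F1557: (55.8113,19.2719) → (54.3519,24.7186) → (50.3646,28.7059) → (44.9179,30.1653) → (39.4712,28.7059) → (35.4839,24.7186) → (34.0245,19.2719) → (35.4839,13.8252) → (39.4712,9.8379) → (44.9179,8.3785) → (50.3646,9.8379) → (54.3519,13.8252) → (55.8113,19.2719) (closed)

[3] `<polygon>` regular polygon, #ff00ff→score S397 F1557: (148.9811,25.5438) → (130.3301,24.1446) → (123.2359,41.4505) → (137.5025,53.5452) → (153.4139,43.7144) → (148.9811,25.5438) (closed)

[4] `<polyline>` line segment, #ff00ff→score S397 F1557: (30.0285,14.2035) → (117.6136,46.4826)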